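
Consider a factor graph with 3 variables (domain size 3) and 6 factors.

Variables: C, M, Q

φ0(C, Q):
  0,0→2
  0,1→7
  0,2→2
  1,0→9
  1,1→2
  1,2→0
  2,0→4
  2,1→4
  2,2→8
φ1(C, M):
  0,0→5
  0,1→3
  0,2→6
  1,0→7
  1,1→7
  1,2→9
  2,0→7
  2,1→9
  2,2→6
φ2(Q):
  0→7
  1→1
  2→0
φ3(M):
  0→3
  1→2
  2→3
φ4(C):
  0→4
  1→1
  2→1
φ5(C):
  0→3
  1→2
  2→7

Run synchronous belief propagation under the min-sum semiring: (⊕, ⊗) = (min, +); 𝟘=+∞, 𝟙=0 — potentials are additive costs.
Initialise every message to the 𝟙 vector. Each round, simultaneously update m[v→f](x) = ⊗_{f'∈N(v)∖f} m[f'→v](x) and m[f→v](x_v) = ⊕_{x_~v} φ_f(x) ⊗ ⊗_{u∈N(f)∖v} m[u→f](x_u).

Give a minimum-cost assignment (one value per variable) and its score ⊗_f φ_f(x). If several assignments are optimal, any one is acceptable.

init: all messages = 𝟙 over 3 values
r1 m[φ0→C] = [2, 0, 4]
r1 m[φ0→Q] = [2, 2, 0]
r1 m[φ1→C] = [3, 7, 6]
r1 m[φ1→M] = [5, 3, 6]
r1 m[φ2→Q] = [7, 1, 0]
r1 m[φ3→M] = [3, 2, 3]
r1 m[φ4→C] = [4, 1, 1]
r1 m[φ5→C] = [3, 2, 7]
r1 m[C→φ0] = [0, 0, 0]
r1 m[C→φ1] = [0, 0, 0]
r1 m[C→φ4] = [0, 0, 0]
r1 m[C→φ5] = [0, 0, 0]
r1 m[M→φ1] = [0, 0, 0]
r1 m[M→φ3] = [0, 0, 0]
r1 m[Q→φ0] = [0, 0, 0]
r1 m[Q→φ2] = [0, 0, 0]
r2 m[φ0→C] = [2, 0, 4]
r2 m[φ0→Q] = [2, 2, 0]
r2 m[φ1→C] = [3, 7, 6]
r2 m[φ1→M] = [5, 3, 6]
r2 m[φ2→Q] = [7, 1, 0]
r2 m[φ3→M] = [3, 2, 3]
r2 m[φ4→C] = [4, 1, 1]
r2 m[φ5→C] = [3, 2, 7]
r2 m[C→φ0] = [10, 10, 14]
r2 m[C→φ1] = [9, 3, 12]
r2 m[C→φ4] = [8, 9, 17]
r2 m[C→φ5] = [9, 8, 11]
r2 m[M→φ1] = [3, 2, 3]
r2 m[M→φ3] = [5, 3, 6]
r2 m[Q→φ0] = [7, 1, 0]
r2 m[Q→φ2] = [2, 2, 0]
r3 m[φ0→C] = [2, 0, 5]
r3 m[φ0→Q] = [12, 12, 10]
r3 m[φ1→C] = [5, 9, 9]
r3 m[φ1→M] = [10, 10, 12]
r3 m[φ2→Q] = [7, 1, 0]
r3 m[φ3→M] = [3, 2, 3]
r3 m[φ4→C] = [4, 1, 1]
r3 m[φ5→C] = [3, 2, 7]
r3 m[C→φ0] = [10, 10, 14]
r3 m[C→φ1] = [9, 3, 12]
r3 m[C→φ4] = [8, 9, 17]
r3 m[C→φ5] = [9, 8, 11]
r3 m[M→φ1] = [3, 2, 3]
r3 m[M→φ3] = [5, 3, 6]
r3 m[Q→φ0] = [7, 1, 0]
r3 m[Q→φ2] = [2, 2, 0]
r4 m[φ0→C] = [2, 0, 5]
r4 m[φ0→Q] = [12, 12, 10]
r4 m[φ1→C] = [5, 9, 9]
r4 m[φ1→M] = [10, 10, 12]
r4 m[φ2→Q] = [7, 1, 0]
r4 m[φ3→M] = [3, 2, 3]
r4 m[φ4→C] = [4, 1, 1]
r4 m[φ5→C] = [3, 2, 7]
r4 m[C→φ0] = [12, 12, 17]
r4 m[C→φ1] = [9, 3, 13]
r4 m[C→φ4] = [10, 11, 21]
r4 m[C→φ5] = [11, 10, 15]
r4 m[M→φ1] = [3, 2, 3]
r4 m[M→φ3] = [10, 10, 12]
r4 m[Q→φ0] = [7, 1, 0]
r4 m[Q→φ2] = [12, 12, 10]
r5 m[φ0→C] = [2, 0, 5]
r5 m[φ0→Q] = [14, 14, 12]
r5 m[φ1→C] = [5, 9, 9]
r5 m[φ1→M] = [10, 10, 12]
r5 m[φ2→Q] = [7, 1, 0]
r5 m[φ3→M] = [3, 2, 3]
r5 m[φ4→C] = [4, 1, 1]
r5 m[φ5→C] = [3, 2, 7]
r5 m[C→φ0] = [12, 12, 17]
r5 m[C→φ1] = [9, 3, 13]
r5 m[C→φ4] = [10, 11, 21]
r5 m[C→φ5] = [11, 10, 15]
r5 m[M→φ1] = [3, 2, 3]
r5 m[M→φ3] = [10, 10, 12]
r5 m[Q→φ0] = [7, 1, 0]
r5 m[Q→φ2] = [12, 12, 10]
r6 m[φ0→C] = [2, 0, 5]
r6 m[φ0→Q] = [14, 14, 12]
r6 m[φ1→C] = [5, 9, 9]
r6 m[φ1→M] = [10, 10, 12]
r6 m[φ2→Q] = [7, 1, 0]
r6 m[φ3→M] = [3, 2, 3]
r6 m[φ4→C] = [4, 1, 1]
r6 m[φ5→C] = [3, 2, 7]
r6 m[C→φ0] = [12, 12, 17]
r6 m[C→φ1] = [9, 3, 13]
r6 m[C→φ4] = [10, 11, 21]
r6 m[C→φ5] = [11, 10, 15]
r6 m[M→φ1] = [3, 2, 3]
r6 m[M→φ3] = [10, 10, 12]
r6 m[Q→φ0] = [7, 1, 0]
r6 m[Q→φ2] = [14, 14, 12]
r7 m[φ0→C] = [2, 0, 5]
r7 m[φ0→Q] = [14, 14, 12]
r7 m[φ1→C] = [5, 9, 9]
r7 m[φ1→M] = [10, 10, 12]
r7 m[φ2→Q] = [7, 1, 0]
r7 m[φ3→M] = [3, 2, 3]
r7 m[φ4→C] = [4, 1, 1]
r7 m[φ5→C] = [3, 2, 7]
r7 m[C→φ0] = [12, 12, 17]
r7 m[C→φ1] = [9, 3, 13]
r7 m[C→φ4] = [10, 11, 21]
r7 m[C→φ5] = [11, 10, 15]
r7 m[M→φ1] = [3, 2, 3]
r7 m[M→φ3] = [10, 10, 12]
r7 m[Q→φ0] = [7, 1, 0]
r7 m[Q→φ2] = [14, 14, 12]
fixed point reached at round 7
traceback from C: (C=1, M=1, Q=2), score=12

assignment: (C=1, M=1, Q=2); score = 12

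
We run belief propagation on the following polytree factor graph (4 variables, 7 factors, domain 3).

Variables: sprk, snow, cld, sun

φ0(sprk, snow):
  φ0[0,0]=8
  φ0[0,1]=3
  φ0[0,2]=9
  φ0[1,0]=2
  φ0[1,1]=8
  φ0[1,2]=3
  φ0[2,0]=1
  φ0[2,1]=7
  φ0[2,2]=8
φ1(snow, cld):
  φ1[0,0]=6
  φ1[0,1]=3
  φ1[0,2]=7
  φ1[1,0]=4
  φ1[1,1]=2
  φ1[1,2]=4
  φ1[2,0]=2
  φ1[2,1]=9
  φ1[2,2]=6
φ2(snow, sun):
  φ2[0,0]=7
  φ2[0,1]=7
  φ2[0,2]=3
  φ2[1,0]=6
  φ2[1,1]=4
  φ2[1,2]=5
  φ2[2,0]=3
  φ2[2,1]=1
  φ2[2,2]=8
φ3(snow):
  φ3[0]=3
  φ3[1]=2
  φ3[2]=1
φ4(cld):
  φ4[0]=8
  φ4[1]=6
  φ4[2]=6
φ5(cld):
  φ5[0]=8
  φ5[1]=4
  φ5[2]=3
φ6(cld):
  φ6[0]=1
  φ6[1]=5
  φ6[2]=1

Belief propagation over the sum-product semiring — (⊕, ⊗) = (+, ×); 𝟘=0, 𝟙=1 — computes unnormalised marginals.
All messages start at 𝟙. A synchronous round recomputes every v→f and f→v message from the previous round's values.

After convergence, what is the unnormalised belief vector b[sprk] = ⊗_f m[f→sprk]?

b[sprk] = [548208, 272436, 289986]

init: all messages = 𝟙 over 3 values
r1 m[φ0→sprk] = [20, 13, 16]
r1 m[φ0→snow] = [11, 18, 20]
r1 m[φ1→snow] = [16, 10, 17]
r1 m[φ1→cld] = [12, 14, 17]
r1 m[φ2→snow] = [17, 15, 12]
r1 m[φ2→sun] = [16, 12, 16]
r1 m[φ3→snow] = [3, 2, 1]
r1 m[φ4→cld] = [8, 6, 6]
r1 m[φ5→cld] = [8, 4, 3]
r1 m[φ6→cld] = [1, 5, 1]
r1 m[sprk→φ0] = [1, 1, 1]
r1 m[snow→φ0] = [1, 1, 1]
r1 m[snow→φ1] = [1, 1, 1]
r1 m[snow→φ2] = [1, 1, 1]
r1 m[snow→φ3] = [1, 1, 1]
r1 m[cld→φ1] = [1, 1, 1]
r1 m[cld→φ4] = [1, 1, 1]
r1 m[cld→φ5] = [1, 1, 1]
r1 m[cld→φ6] = [1, 1, 1]
r1 m[sun→φ2] = [1, 1, 1]
r2 m[φ0→sprk] = [20, 13, 16]
r2 m[φ0→snow] = [11, 18, 20]
r2 m[φ1→snow] = [16, 10, 17]
r2 m[φ1→cld] = [12, 14, 17]
r2 m[φ2→snow] = [17, 15, 12]
r2 m[φ2→sun] = [16, 12, 16]
r2 m[φ3→snow] = [3, 2, 1]
r2 m[φ4→cld] = [8, 6, 6]
r2 m[φ5→cld] = [8, 4, 3]
r2 m[φ6→cld] = [1, 5, 1]
r2 m[sprk→φ0] = [1, 1, 1]
r2 m[snow→φ0] = [816, 300, 204]
r2 m[snow→φ1] = [561, 540, 240]
r2 m[snow→φ2] = [528, 360, 340]
r2 m[snow→φ3] = [2992, 2700, 4080]
r2 m[cld→φ1] = [64, 120, 18]
r2 m[cld→φ4] = [96, 280, 51]
r2 m[cld→φ5] = [96, 420, 102]
r2 m[cld→φ6] = [768, 336, 306]
r2 m[sun→φ2] = [1, 1, 1]
r3 m[φ0→sprk] = [9264, 4644, 4548]
r3 m[φ0→snow] = [11, 18, 20]
r3 m[φ1→snow] = [870, 568, 1316]
r3 m[φ1→cld] = [6006, 4923, 7527]
r3 m[φ2→snow] = [17, 15, 12]
r3 m[φ2→sun] = [6876, 5476, 6104]
r3 m[φ3→snow] = [3, 2, 1]
r3 m[φ4→cld] = [8, 6, 6]
r3 m[φ5→cld] = [8, 4, 3]
r3 m[φ6→cld] = [1, 5, 1]
r3 m[sprk→φ0] = [1, 1, 1]
r3 m[snow→φ0] = [816, 300, 204]
r3 m[snow→φ1] = [561, 540, 240]
r3 m[snow→φ2] = [528, 360, 340]
r3 m[snow→φ3] = [2992, 2700, 4080]
r3 m[cld→φ1] = [64, 120, 18]
r3 m[cld→φ4] = [96, 280, 51]
r3 m[cld→φ5] = [96, 420, 102]
r3 m[cld→φ6] = [768, 336, 306]
r3 m[sun→φ2] = [1, 1, 1]
r4 m[φ0→sprk] = [9264, 4644, 4548]
r4 m[φ0→snow] = [11, 18, 20]
r4 m[φ1→snow] = [870, 568, 1316]
r4 m[φ1→cld] = [6006, 4923, 7527]
r4 m[φ2→snow] = [17, 15, 12]
r4 m[φ2→sun] = [6876, 5476, 6104]
r4 m[φ3→snow] = [3, 2, 1]
r4 m[φ4→cld] = [8, 6, 6]
r4 m[φ5→cld] = [8, 4, 3]
r4 m[φ6→cld] = [1, 5, 1]
r4 m[sprk→φ0] = [1, 1, 1]
r4 m[snow→φ0] = [44370, 17040, 15792]
r4 m[snow→φ1] = [561, 540, 240]
r4 m[snow→φ2] = [28710, 20448, 26320]
r4 m[snow→φ3] = [162690, 153360, 315840]
r4 m[cld→φ1] = [64, 120, 18]
r4 m[cld→φ4] = [48048, 98460, 22581]
r4 m[cld→φ5] = [48048, 147690, 45162]
r4 m[cld→φ6] = [384384, 118152, 135486]
r4 m[sun→φ2] = [1, 1, 1]
r5 m[φ0→sprk] = [548208, 272436, 289986]
r5 m[φ0→snow] = [11, 18, 20]
r5 m[φ1→snow] = [870, 568, 1316]
r5 m[φ1→cld] = [6006, 4923, 7527]
r5 m[φ2→snow] = [17, 15, 12]
r5 m[φ2→sun] = [402618, 309082, 398930]
r5 m[φ3→snow] = [3, 2, 1]
r5 m[φ4→cld] = [8, 6, 6]
r5 m[φ5→cld] = [8, 4, 3]
r5 m[φ6→cld] = [1, 5, 1]
r5 m[sprk→φ0] = [1, 1, 1]
r5 m[snow→φ0] = [44370, 17040, 15792]
r5 m[snow→φ1] = [561, 540, 240]
r5 m[snow→φ2] = [28710, 20448, 26320]
r5 m[snow→φ3] = [162690, 153360, 315840]
r5 m[cld→φ1] = [64, 120, 18]
r5 m[cld→φ4] = [48048, 98460, 22581]
r5 m[cld→φ5] = [48048, 147690, 45162]
r5 m[cld→φ6] = [384384, 118152, 135486]
r5 m[sun→φ2] = [1, 1, 1]
r6 m[φ0→sprk] = [548208, 272436, 289986]
r6 m[φ0→snow] = [11, 18, 20]
r6 m[φ1→snow] = [870, 568, 1316]
r6 m[φ1→cld] = [6006, 4923, 7527]
r6 m[φ2→snow] = [17, 15, 12]
r6 m[φ2→sun] = [402618, 309082, 398930]
r6 m[φ3→snow] = [3, 2, 1]
r6 m[φ4→cld] = [8, 6, 6]
r6 m[φ5→cld] = [8, 4, 3]
r6 m[φ6→cld] = [1, 5, 1]
r6 m[sprk→φ0] = [1, 1, 1]
r6 m[snow→φ0] = [44370, 17040, 15792]
r6 m[snow→φ1] = [561, 540, 240]
r6 m[snow→φ2] = [28710, 20448, 26320]
r6 m[snow→φ3] = [162690, 153360, 315840]
r6 m[cld→φ1] = [64, 120, 18]
r6 m[cld→φ4] = [48048, 98460, 22581]
r6 m[cld→φ5] = [48048, 147690, 45162]
r6 m[cld→φ6] = [384384, 118152, 135486]
r6 m[sun→φ2] = [1, 1, 1]
fixed point reached at round 6
b[sprk] = ⊗ incoming = [548208, 272436, 289986]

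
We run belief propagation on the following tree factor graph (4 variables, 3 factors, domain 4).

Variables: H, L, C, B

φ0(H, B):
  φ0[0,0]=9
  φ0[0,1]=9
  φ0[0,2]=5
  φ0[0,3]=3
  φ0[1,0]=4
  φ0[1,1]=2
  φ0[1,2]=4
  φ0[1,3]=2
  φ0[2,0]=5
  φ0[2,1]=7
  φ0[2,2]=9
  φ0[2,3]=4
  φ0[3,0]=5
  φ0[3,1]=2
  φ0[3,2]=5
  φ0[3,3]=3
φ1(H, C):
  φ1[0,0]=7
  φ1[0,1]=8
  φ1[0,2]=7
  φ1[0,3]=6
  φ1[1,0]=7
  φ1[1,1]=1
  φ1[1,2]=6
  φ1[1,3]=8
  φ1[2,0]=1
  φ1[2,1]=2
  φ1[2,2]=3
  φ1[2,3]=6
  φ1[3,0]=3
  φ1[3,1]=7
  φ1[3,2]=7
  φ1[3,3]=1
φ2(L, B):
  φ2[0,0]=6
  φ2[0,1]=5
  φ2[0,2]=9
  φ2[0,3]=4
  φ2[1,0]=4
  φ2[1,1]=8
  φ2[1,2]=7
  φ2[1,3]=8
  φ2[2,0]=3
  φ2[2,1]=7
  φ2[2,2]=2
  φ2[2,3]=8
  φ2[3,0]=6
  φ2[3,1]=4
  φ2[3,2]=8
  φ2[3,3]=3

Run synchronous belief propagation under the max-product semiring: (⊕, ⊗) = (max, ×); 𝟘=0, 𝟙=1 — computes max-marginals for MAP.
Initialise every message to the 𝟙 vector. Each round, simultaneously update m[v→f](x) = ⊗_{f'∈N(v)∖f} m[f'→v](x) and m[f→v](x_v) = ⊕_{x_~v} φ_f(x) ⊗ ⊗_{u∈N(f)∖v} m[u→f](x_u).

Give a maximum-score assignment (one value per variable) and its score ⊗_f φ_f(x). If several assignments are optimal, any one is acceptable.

assignment: (H=0, L=1, C=1, B=1); score = 576

init: all messages = 𝟙 over 4 values
r1 m[φ0→H] = [9, 4, 9, 5]
r1 m[φ0→B] = [9, 9, 9, 4]
r1 m[φ1→H] = [8, 8, 6, 7]
r1 m[φ1→C] = [7, 8, 7, 8]
r1 m[φ2→L] = [9, 8, 8, 8]
r1 m[φ2→B] = [6, 8, 9, 8]
r1 m[H→φ0] = [1, 1, 1, 1]
r1 m[H→φ1] = [1, 1, 1, 1]
r1 m[L→φ2] = [1, 1, 1, 1]
r1 m[C→φ1] = [1, 1, 1, 1]
r1 m[B→φ0] = [1, 1, 1, 1]
r1 m[B→φ2] = [1, 1, 1, 1]
r2 m[φ0→H] = [9, 4, 9, 5]
r2 m[φ0→B] = [9, 9, 9, 4]
r2 m[φ1→H] = [8, 8, 6, 7]
r2 m[φ1→C] = [7, 8, 7, 8]
r2 m[φ2→L] = [9, 8, 8, 8]
r2 m[φ2→B] = [6, 8, 9, 8]
r2 m[H→φ0] = [8, 8, 6, 7]
r2 m[H→φ1] = [9, 4, 9, 5]
r2 m[L→φ2] = [1, 1, 1, 1]
r2 m[C→φ1] = [1, 1, 1, 1]
r2 m[B→φ0] = [6, 8, 9, 8]
r2 m[B→φ2] = [9, 9, 9, 4]
r3 m[φ0→H] = [72, 36, 81, 45]
r3 m[φ0→B] = [72, 72, 54, 24]
r3 m[φ1→H] = [8, 8, 6, 7]
r3 m[φ1→C] = [63, 72, 63, 54]
r3 m[φ2→L] = [81, 72, 63, 72]
r3 m[φ2→B] = [6, 8, 9, 8]
r3 m[H→φ0] = [8, 8, 6, 7]
r3 m[H→φ1] = [9, 4, 9, 5]
r3 m[L→φ2] = [1, 1, 1, 1]
r3 m[C→φ1] = [1, 1, 1, 1]
r3 m[B→φ0] = [6, 8, 9, 8]
r3 m[B→φ2] = [9, 9, 9, 4]
r4 m[φ0→H] = [72, 36, 81, 45]
r4 m[φ0→B] = [72, 72, 54, 24]
r4 m[φ1→H] = [8, 8, 6, 7]
r4 m[φ1→C] = [63, 72, 63, 54]
r4 m[φ2→L] = [81, 72, 63, 72]
r4 m[φ2→B] = [6, 8, 9, 8]
r4 m[H→φ0] = [8, 8, 6, 7]
r4 m[H→φ1] = [72, 36, 81, 45]
r4 m[L→φ2] = [1, 1, 1, 1]
r4 m[C→φ1] = [1, 1, 1, 1]
r4 m[B→φ0] = [6, 8, 9, 8]
r4 m[B→φ2] = [72, 72, 54, 24]
r5 m[φ0→H] = [72, 36, 81, 45]
r5 m[φ0→B] = [72, 72, 54, 24]
r5 m[φ1→H] = [8, 8, 6, 7]
r5 m[φ1→C] = [504, 576, 504, 486]
r5 m[φ2→L] = [486, 576, 504, 432]
r5 m[φ2→B] = [6, 8, 9, 8]
r5 m[H→φ0] = [8, 8, 6, 7]
r5 m[H→φ1] = [72, 36, 81, 45]
r5 m[L→φ2] = [1, 1, 1, 1]
r5 m[C→φ1] = [1, 1, 1, 1]
r5 m[B→φ0] = [6, 8, 9, 8]
r5 m[B→φ2] = [72, 72, 54, 24]
r6 m[φ0→H] = [72, 36, 81, 45]
r6 m[φ0→B] = [72, 72, 54, 24]
r6 m[φ1→H] = [8, 8, 6, 7]
r6 m[φ1→C] = [504, 576, 504, 486]
r6 m[φ2→L] = [486, 576, 504, 432]
r6 m[φ2→B] = [6, 8, 9, 8]
r6 m[H→φ0] = [8, 8, 6, 7]
r6 m[H→φ1] = [72, 36, 81, 45]
r6 m[L→φ2] = [1, 1, 1, 1]
r6 m[C→φ1] = [1, 1, 1, 1]
r6 m[B→φ0] = [6, 8, 9, 8]
r6 m[B→φ2] = [72, 72, 54, 24]
fixed point reached at round 6
traceback from H: (H=0, L=1, C=1, B=1), score=576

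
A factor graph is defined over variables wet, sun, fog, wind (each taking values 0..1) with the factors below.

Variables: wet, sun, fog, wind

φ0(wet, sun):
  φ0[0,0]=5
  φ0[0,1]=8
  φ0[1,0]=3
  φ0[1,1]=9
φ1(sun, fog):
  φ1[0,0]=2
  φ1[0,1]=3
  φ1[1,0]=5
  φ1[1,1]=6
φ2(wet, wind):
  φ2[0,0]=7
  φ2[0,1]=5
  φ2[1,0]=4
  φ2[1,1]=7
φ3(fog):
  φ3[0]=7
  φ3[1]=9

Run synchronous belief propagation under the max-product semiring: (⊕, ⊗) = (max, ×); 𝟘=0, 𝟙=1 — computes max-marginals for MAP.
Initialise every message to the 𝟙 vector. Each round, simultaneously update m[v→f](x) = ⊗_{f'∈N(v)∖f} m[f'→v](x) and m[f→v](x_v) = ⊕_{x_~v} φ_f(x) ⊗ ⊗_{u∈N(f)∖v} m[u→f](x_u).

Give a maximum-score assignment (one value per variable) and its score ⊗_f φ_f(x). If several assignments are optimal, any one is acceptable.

init: all messages = 𝟙 over 2 values
r1 m[φ0→wet] = [8, 9]
r1 m[φ0→sun] = [5, 9]
r1 m[φ1→sun] = [3, 6]
r1 m[φ1→fog] = [5, 6]
r1 m[φ2→wet] = [7, 7]
r1 m[φ2→wind] = [7, 7]
r1 m[φ3→fog] = [7, 9]
r1 m[wet→φ0] = [1, 1]
r1 m[wet→φ2] = [1, 1]
r1 m[sun→φ0] = [1, 1]
r1 m[sun→φ1] = [1, 1]
r1 m[fog→φ1] = [1, 1]
r1 m[fog→φ3] = [1, 1]
r1 m[wind→φ2] = [1, 1]
r2 m[φ0→wet] = [8, 9]
r2 m[φ0→sun] = [5, 9]
r2 m[φ1→sun] = [3, 6]
r2 m[φ1→fog] = [5, 6]
r2 m[φ2→wet] = [7, 7]
r2 m[φ2→wind] = [7, 7]
r2 m[φ3→fog] = [7, 9]
r2 m[wet→φ0] = [7, 7]
r2 m[wet→φ2] = [8, 9]
r2 m[sun→φ0] = [3, 6]
r2 m[sun→φ1] = [5, 9]
r2 m[fog→φ1] = [7, 9]
r2 m[fog→φ3] = [5, 6]
r2 m[wind→φ2] = [1, 1]
r3 m[φ0→wet] = [48, 54]
r3 m[φ0→sun] = [35, 63]
r3 m[φ1→sun] = [27, 54]
r3 m[φ1→fog] = [45, 54]
r3 m[φ2→wet] = [7, 7]
r3 m[φ2→wind] = [56, 63]
r3 m[φ3→fog] = [7, 9]
r3 m[wet→φ0] = [7, 7]
r3 m[wet→φ2] = [8, 9]
r3 m[sun→φ0] = [3, 6]
r3 m[sun→φ1] = [5, 9]
r3 m[fog→φ1] = [7, 9]
r3 m[fog→φ3] = [5, 6]
r3 m[wind→φ2] = [1, 1]
r4 m[φ0→wet] = [48, 54]
r4 m[φ0→sun] = [35, 63]
r4 m[φ1→sun] = [27, 54]
r4 m[φ1→fog] = [45, 54]
r4 m[φ2→wet] = [7, 7]
r4 m[φ2→wind] = [56, 63]
r4 m[φ3→fog] = [7, 9]
r4 m[wet→φ0] = [7, 7]
r4 m[wet→φ2] = [48, 54]
r4 m[sun→φ0] = [27, 54]
r4 m[sun→φ1] = [35, 63]
r4 m[fog→φ1] = [7, 9]
r4 m[fog→φ3] = [45, 54]
r4 m[wind→φ2] = [1, 1]
r5 m[φ0→wet] = [432, 486]
r5 m[φ0→sun] = [35, 63]
r5 m[φ1→sun] = [27, 54]
r5 m[φ1→fog] = [315, 378]
r5 m[φ2→wet] = [7, 7]
r5 m[φ2→wind] = [336, 378]
r5 m[φ3→fog] = [7, 9]
r5 m[wet→φ0] = [7, 7]
r5 m[wet→φ2] = [48, 54]
r5 m[sun→φ0] = [27, 54]
r5 m[sun→φ1] = [35, 63]
r5 m[fog→φ1] = [7, 9]
r5 m[fog→φ3] = [45, 54]
r5 m[wind→φ2] = [1, 1]
r6 m[φ0→wet] = [432, 486]
r6 m[φ0→sun] = [35, 63]
r6 m[φ1→sun] = [27, 54]
r6 m[φ1→fog] = [315, 378]
r6 m[φ2→wet] = [7, 7]
r6 m[φ2→wind] = [336, 378]
r6 m[φ3→fog] = [7, 9]
r6 m[wet→φ0] = [7, 7]
r6 m[wet→φ2] = [432, 486]
r6 m[sun→φ0] = [27, 54]
r6 m[sun→φ1] = [35, 63]
r6 m[fog→φ1] = [7, 9]
r6 m[fog→φ3] = [315, 378]
r6 m[wind→φ2] = [1, 1]
r7 m[φ0→wet] = [432, 486]
r7 m[φ0→sun] = [35, 63]
r7 m[φ1→sun] = [27, 54]
r7 m[φ1→fog] = [315, 378]
r7 m[φ2→wet] = [7, 7]
r7 m[φ2→wind] = [3024, 3402]
r7 m[φ3→fog] = [7, 9]
r7 m[wet→φ0] = [7, 7]
r7 m[wet→φ2] = [432, 486]
r7 m[sun→φ0] = [27, 54]
r7 m[sun→φ1] = [35, 63]
r7 m[fog→φ1] = [7, 9]
r7 m[fog→φ3] = [315, 378]
r7 m[wind→φ2] = [1, 1]
r8 m[φ0→wet] = [432, 486]
r8 m[φ0→sun] = [35, 63]
r8 m[φ1→sun] = [27, 54]
r8 m[φ1→fog] = [315, 378]
r8 m[φ2→wet] = [7, 7]
r8 m[φ2→wind] = [3024, 3402]
r8 m[φ3→fog] = [7, 9]
r8 m[wet→φ0] = [7, 7]
r8 m[wet→φ2] = [432, 486]
r8 m[sun→φ0] = [27, 54]
r8 m[sun→φ1] = [35, 63]
r8 m[fog→φ1] = [7, 9]
r8 m[fog→φ3] = [315, 378]
r8 m[wind→φ2] = [1, 1]
fixed point reached at round 8
traceback from wet: (wet=1, sun=1, fog=1, wind=1), score=3402

assignment: (wet=1, sun=1, fog=1, wind=1); score = 3402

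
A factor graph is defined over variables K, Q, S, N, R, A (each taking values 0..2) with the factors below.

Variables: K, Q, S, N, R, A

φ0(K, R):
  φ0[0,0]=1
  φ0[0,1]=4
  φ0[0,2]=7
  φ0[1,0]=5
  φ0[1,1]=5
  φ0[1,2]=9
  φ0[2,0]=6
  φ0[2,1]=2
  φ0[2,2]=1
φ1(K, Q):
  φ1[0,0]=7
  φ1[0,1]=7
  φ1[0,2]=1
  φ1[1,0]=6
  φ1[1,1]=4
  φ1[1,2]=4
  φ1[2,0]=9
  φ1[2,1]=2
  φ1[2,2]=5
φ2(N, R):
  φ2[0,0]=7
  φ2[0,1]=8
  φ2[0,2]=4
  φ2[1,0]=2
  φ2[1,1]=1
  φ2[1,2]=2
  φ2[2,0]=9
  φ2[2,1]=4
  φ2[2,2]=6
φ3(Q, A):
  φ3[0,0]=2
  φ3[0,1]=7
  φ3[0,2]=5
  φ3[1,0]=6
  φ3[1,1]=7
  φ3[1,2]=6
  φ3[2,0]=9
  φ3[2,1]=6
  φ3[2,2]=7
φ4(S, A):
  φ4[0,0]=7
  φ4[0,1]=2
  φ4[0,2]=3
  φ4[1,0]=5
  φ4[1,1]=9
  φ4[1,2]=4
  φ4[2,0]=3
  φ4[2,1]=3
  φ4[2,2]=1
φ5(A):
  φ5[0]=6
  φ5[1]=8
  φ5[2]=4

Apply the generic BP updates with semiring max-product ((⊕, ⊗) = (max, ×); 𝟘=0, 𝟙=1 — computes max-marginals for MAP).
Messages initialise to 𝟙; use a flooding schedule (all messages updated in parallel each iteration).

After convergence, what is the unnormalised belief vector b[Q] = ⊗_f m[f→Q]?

b[Q] = [244944, 148176, 116640]

init: all messages = 𝟙 over 3 values
r1 m[φ0→K] = [7, 9, 6]
r1 m[φ0→R] = [6, 5, 9]
r1 m[φ1→K] = [7, 6, 9]
r1 m[φ1→Q] = [9, 7, 5]
r1 m[φ2→N] = [8, 2, 9]
r1 m[φ2→R] = [9, 8, 6]
r1 m[φ3→Q] = [7, 7, 9]
r1 m[φ3→A] = [9, 7, 7]
r1 m[φ4→S] = [7, 9, 3]
r1 m[φ4→A] = [7, 9, 4]
r1 m[φ5→A] = [6, 8, 4]
r1 m[K→φ0] = [1, 1, 1]
r1 m[K→φ1] = [1, 1, 1]
r1 m[Q→φ1] = [1, 1, 1]
r1 m[Q→φ3] = [1, 1, 1]
r1 m[S→φ4] = [1, 1, 1]
r1 m[N→φ2] = [1, 1, 1]
r1 m[R→φ0] = [1, 1, 1]
r1 m[R→φ2] = [1, 1, 1]
r1 m[A→φ3] = [1, 1, 1]
r1 m[A→φ4] = [1, 1, 1]
r1 m[A→φ5] = [1, 1, 1]
r2 m[φ0→K] = [7, 9, 6]
r2 m[φ0→R] = [6, 5, 9]
r2 m[φ1→K] = [7, 6, 9]
r2 m[φ1→Q] = [9, 7, 5]
r2 m[φ2→N] = [8, 2, 9]
r2 m[φ2→R] = [9, 8, 6]
r2 m[φ3→Q] = [7, 7, 9]
r2 m[φ3→A] = [9, 7, 7]
r2 m[φ4→S] = [7, 9, 3]
r2 m[φ4→A] = [7, 9, 4]
r2 m[φ5→A] = [6, 8, 4]
r2 m[K→φ0] = [7, 6, 9]
r2 m[K→φ1] = [7, 9, 6]
r2 m[Q→φ1] = [7, 7, 9]
r2 m[Q→φ3] = [9, 7, 5]
r2 m[S→φ4] = [1, 1, 1]
r2 m[N→φ2] = [1, 1, 1]
r2 m[R→φ0] = [9, 8, 6]
r2 m[R→φ2] = [6, 5, 9]
r2 m[A→φ3] = [42, 72, 16]
r2 m[A→φ4] = [54, 56, 28]
r2 m[A→φ5] = [63, 63, 28]
r3 m[φ0→K] = [42, 54, 54]
r3 m[φ0→R] = [54, 30, 54]
r3 m[φ1→K] = [49, 42, 63]
r3 m[φ1→Q] = [54, 49, 36]
r3 m[φ2→N] = [42, 18, 54]
r3 m[φ2→R] = [9, 8, 6]
r3 m[φ3→Q] = [504, 504, 432]
r3 m[φ3→A] = [45, 63, 45]
r3 m[φ4→S] = [378, 504, 168]
r3 m[φ4→A] = [7, 9, 4]
r3 m[φ5→A] = [6, 8, 4]
r3 m[K→φ0] = [7, 6, 9]
r3 m[K→φ1] = [7, 9, 6]
r3 m[Q→φ1] = [7, 7, 9]
r3 m[Q→φ3] = [9, 7, 5]
r3 m[S→φ4] = [1, 1, 1]
r3 m[N→φ2] = [1, 1, 1]
r3 m[R→φ0] = [9, 8, 6]
r3 m[R→φ2] = [6, 5, 9]
r3 m[A→φ3] = [42, 72, 16]
r3 m[A→φ4] = [54, 56, 28]
r3 m[A→φ5] = [63, 63, 28]
r4 m[φ0→K] = [42, 54, 54]
r4 m[φ0→R] = [54, 30, 54]
r4 m[φ1→K] = [49, 42, 63]
r4 m[φ1→Q] = [54, 49, 36]
r4 m[φ2→N] = [42, 18, 54]
r4 m[φ2→R] = [9, 8, 6]
r4 m[φ3→Q] = [504, 504, 432]
r4 m[φ3→A] = [45, 63, 45]
r4 m[φ4→S] = [378, 504, 168]
r4 m[φ4→A] = [7, 9, 4]
r4 m[φ5→A] = [6, 8, 4]
r4 m[K→φ0] = [49, 42, 63]
r4 m[K→φ1] = [42, 54, 54]
r4 m[Q→φ1] = [504, 504, 432]
r4 m[Q→φ3] = [54, 49, 36]
r4 m[S→φ4] = [1, 1, 1]
r4 m[N→φ2] = [1, 1, 1]
r4 m[R→φ0] = [9, 8, 6]
r4 m[R→φ2] = [54, 30, 54]
r4 m[A→φ3] = [42, 72, 16]
r4 m[A→φ4] = [270, 504, 180]
r4 m[A→φ5] = [315, 567, 180]
r5 m[φ0→K] = [42, 54, 54]
r5 m[φ0→R] = [378, 210, 378]
r5 m[φ1→K] = [3528, 3024, 4536]
r5 m[φ1→Q] = [486, 294, 270]
r5 m[φ2→N] = [378, 108, 486]
r5 m[φ2→R] = [9, 8, 6]
r5 m[φ3→Q] = [504, 504, 432]
r5 m[φ3→A] = [324, 378, 294]
r5 m[φ4→S] = [1890, 4536, 1512]
r5 m[φ4→A] = [7, 9, 4]
r5 m[φ5→A] = [6, 8, 4]
r5 m[K→φ0] = [49, 42, 63]
r5 m[K→φ1] = [42, 54, 54]
r5 m[Q→φ1] = [504, 504, 432]
r5 m[Q→φ3] = [54, 49, 36]
r5 m[S→φ4] = [1, 1, 1]
r5 m[N→φ2] = [1, 1, 1]
r5 m[R→φ0] = [9, 8, 6]
r5 m[R→φ2] = [54, 30, 54]
r5 m[A→φ3] = [42, 72, 16]
r5 m[A→φ4] = [270, 504, 180]
r5 m[A→φ5] = [315, 567, 180]
r6 m[φ0→K] = [42, 54, 54]
r6 m[φ0→R] = [378, 210, 378]
r6 m[φ1→K] = [3528, 3024, 4536]
r6 m[φ1→Q] = [486, 294, 270]
r6 m[φ2→N] = [378, 108, 486]
r6 m[φ2→R] = [9, 8, 6]
r6 m[φ3→Q] = [504, 504, 432]
r6 m[φ3→A] = [324, 378, 294]
r6 m[φ4→S] = [1890, 4536, 1512]
r6 m[φ4→A] = [7, 9, 4]
r6 m[φ5→A] = [6, 8, 4]
r6 m[K→φ0] = [3528, 3024, 4536]
r6 m[K→φ1] = [42, 54, 54]
r6 m[Q→φ1] = [504, 504, 432]
r6 m[Q→φ3] = [486, 294, 270]
r6 m[S→φ4] = [1, 1, 1]
r6 m[N→φ2] = [1, 1, 1]
r6 m[R→φ0] = [9, 8, 6]
r6 m[R→φ2] = [378, 210, 378]
r6 m[A→φ3] = [42, 72, 16]
r6 m[A→φ4] = [1944, 3024, 1176]
r6 m[A→φ5] = [2268, 3402, 1176]
r7 m[φ0→K] = [42, 54, 54]
r7 m[φ0→R] = [27216, 15120, 27216]
r7 m[φ1→K] = [3528, 3024, 4536]
r7 m[φ1→Q] = [486, 294, 270]
r7 m[φ2→N] = [2646, 756, 3402]
r7 m[φ2→R] = [9, 8, 6]
r7 m[φ3→Q] = [504, 504, 432]
r7 m[φ3→A] = [2430, 3402, 2430]
r7 m[φ4→S] = [13608, 27216, 9072]
r7 m[φ4→A] = [7, 9, 4]
r7 m[φ5→A] = [6, 8, 4]
r7 m[K→φ0] = [3528, 3024, 4536]
r7 m[K→φ1] = [42, 54, 54]
r7 m[Q→φ1] = [504, 504, 432]
r7 m[Q→φ3] = [486, 294, 270]
r7 m[S→φ4] = [1, 1, 1]
r7 m[N→φ2] = [1, 1, 1]
r7 m[R→φ0] = [9, 8, 6]
r7 m[R→φ2] = [378, 210, 378]
r7 m[A→φ3] = [42, 72, 16]
r7 m[A→φ4] = [1944, 3024, 1176]
r7 m[A→φ5] = [2268, 3402, 1176]
r8 m[φ0→K] = [42, 54, 54]
r8 m[φ0→R] = [27216, 15120, 27216]
r8 m[φ1→K] = [3528, 3024, 4536]
r8 m[φ1→Q] = [486, 294, 270]
r8 m[φ2→N] = [2646, 756, 3402]
r8 m[φ2→R] = [9, 8, 6]
r8 m[φ3→Q] = [504, 504, 432]
r8 m[φ3→A] = [2430, 3402, 2430]
r8 m[φ4→S] = [13608, 27216, 9072]
r8 m[φ4→A] = [7, 9, 4]
r8 m[φ5→A] = [6, 8, 4]
r8 m[K→φ0] = [3528, 3024, 4536]
r8 m[K→φ1] = [42, 54, 54]
r8 m[Q→φ1] = [504, 504, 432]
r8 m[Q→φ3] = [486, 294, 270]
r8 m[S→φ4] = [1, 1, 1]
r8 m[N→φ2] = [1, 1, 1]
r8 m[R→φ0] = [9, 8, 6]
r8 m[R→φ2] = [27216, 15120, 27216]
r8 m[A→φ3] = [42, 72, 16]
r8 m[A→φ4] = [14580, 27216, 9720]
r8 m[A→φ5] = [17010, 30618, 9720]
r9 m[φ0→K] = [42, 54, 54]
r9 m[φ0→R] = [27216, 15120, 27216]
r9 m[φ1→K] = [3528, 3024, 4536]
r9 m[φ1→Q] = [486, 294, 270]
r9 m[φ2→N] = [190512, 54432, 244944]
r9 m[φ2→R] = [9, 8, 6]
r9 m[φ3→Q] = [504, 504, 432]
r9 m[φ3→A] = [2430, 3402, 2430]
r9 m[φ4→S] = [102060, 244944, 81648]
r9 m[φ4→A] = [7, 9, 4]
r9 m[φ5→A] = [6, 8, 4]
r9 m[K→φ0] = [3528, 3024, 4536]
r9 m[K→φ1] = [42, 54, 54]
r9 m[Q→φ1] = [504, 504, 432]
r9 m[Q→φ3] = [486, 294, 270]
r9 m[S→φ4] = [1, 1, 1]
r9 m[N→φ2] = [1, 1, 1]
r9 m[R→φ0] = [9, 8, 6]
r9 m[R→φ2] = [27216, 15120, 27216]
r9 m[A→φ3] = [42, 72, 16]
r9 m[A→φ4] = [14580, 27216, 9720]
r9 m[A→φ5] = [17010, 30618, 9720]
r10 m[φ0→K] = [42, 54, 54]
r10 m[φ0→R] = [27216, 15120, 27216]
r10 m[φ1→K] = [3528, 3024, 4536]
r10 m[φ1→Q] = [486, 294, 270]
r10 m[φ2→N] = [190512, 54432, 244944]
r10 m[φ2→R] = [9, 8, 6]
r10 m[φ3→Q] = [504, 504, 432]
r10 m[φ3→A] = [2430, 3402, 2430]
r10 m[φ4→S] = [102060, 244944, 81648]
r10 m[φ4→A] = [7, 9, 4]
r10 m[φ5→A] = [6, 8, 4]
r10 m[K→φ0] = [3528, 3024, 4536]
r10 m[K→φ1] = [42, 54, 54]
r10 m[Q→φ1] = [504, 504, 432]
r10 m[Q→φ3] = [486, 294, 270]
r10 m[S→φ4] = [1, 1, 1]
r10 m[N→φ2] = [1, 1, 1]
r10 m[R→φ0] = [9, 8, 6]
r10 m[R→φ2] = [27216, 15120, 27216]
r10 m[A→φ3] = [42, 72, 16]
r10 m[A→φ4] = [14580, 27216, 9720]
r10 m[A→φ5] = [17010, 30618, 9720]
fixed point reached at round 10
b[Q] = ⊗ incoming = [244944, 148176, 116640]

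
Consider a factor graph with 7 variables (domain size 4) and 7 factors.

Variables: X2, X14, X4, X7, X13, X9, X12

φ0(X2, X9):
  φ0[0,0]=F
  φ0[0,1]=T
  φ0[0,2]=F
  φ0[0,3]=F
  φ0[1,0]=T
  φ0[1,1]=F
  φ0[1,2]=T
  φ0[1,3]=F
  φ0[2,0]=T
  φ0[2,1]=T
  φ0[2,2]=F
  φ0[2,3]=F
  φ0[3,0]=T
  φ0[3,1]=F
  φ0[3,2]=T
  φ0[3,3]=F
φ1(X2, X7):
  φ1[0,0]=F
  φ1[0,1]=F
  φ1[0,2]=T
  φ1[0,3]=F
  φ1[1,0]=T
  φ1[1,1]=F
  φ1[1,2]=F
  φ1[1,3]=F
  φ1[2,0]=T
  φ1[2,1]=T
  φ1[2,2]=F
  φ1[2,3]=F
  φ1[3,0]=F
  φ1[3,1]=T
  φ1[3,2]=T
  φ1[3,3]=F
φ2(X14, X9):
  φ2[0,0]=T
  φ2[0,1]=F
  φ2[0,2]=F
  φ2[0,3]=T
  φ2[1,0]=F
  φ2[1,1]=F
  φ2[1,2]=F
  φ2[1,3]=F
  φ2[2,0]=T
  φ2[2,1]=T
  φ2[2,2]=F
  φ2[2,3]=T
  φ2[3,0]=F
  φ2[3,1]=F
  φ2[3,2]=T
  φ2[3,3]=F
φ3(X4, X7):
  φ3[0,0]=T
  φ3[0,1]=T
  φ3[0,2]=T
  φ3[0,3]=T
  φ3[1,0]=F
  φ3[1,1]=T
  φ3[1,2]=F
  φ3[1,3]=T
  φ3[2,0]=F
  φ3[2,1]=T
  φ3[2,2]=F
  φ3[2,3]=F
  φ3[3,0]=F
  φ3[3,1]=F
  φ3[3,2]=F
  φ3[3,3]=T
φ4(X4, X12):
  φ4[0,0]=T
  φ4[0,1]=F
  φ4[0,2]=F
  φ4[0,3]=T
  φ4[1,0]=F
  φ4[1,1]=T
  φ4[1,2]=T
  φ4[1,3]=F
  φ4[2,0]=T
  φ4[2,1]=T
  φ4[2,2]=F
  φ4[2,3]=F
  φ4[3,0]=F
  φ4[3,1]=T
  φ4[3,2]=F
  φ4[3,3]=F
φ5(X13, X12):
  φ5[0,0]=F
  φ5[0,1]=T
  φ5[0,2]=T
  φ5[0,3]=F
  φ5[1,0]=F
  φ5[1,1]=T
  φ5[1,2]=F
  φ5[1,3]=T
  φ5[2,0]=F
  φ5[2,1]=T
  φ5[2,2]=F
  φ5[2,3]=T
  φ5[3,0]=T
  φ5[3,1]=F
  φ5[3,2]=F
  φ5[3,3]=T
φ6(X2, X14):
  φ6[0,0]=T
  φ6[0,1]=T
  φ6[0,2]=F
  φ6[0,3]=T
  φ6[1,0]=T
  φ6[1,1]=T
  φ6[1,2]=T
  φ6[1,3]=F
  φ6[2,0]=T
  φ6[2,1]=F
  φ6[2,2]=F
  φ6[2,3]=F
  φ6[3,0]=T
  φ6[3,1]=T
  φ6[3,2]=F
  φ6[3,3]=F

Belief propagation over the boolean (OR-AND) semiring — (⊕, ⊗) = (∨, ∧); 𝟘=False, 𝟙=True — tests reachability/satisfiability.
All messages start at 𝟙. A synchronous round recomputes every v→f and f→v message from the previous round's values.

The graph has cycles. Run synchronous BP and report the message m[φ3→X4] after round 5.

init: all messages = 𝟙 over 4 values
r1 m[φ0→X2] = [T, T, T, T]
r1 m[φ0→X9] = [T, T, T, F]
r1 m[φ1→X2] = [T, T, T, T]
r1 m[φ1→X7] = [T, T, T, F]
r1 m[φ2→X14] = [T, F, T, T]
r1 m[φ2→X9] = [T, T, T, T]
r1 m[φ3→X4] = [T, T, T, T]
r1 m[φ3→X7] = [T, T, T, T]
r1 m[φ4→X4] = [T, T, T, T]
r1 m[φ4→X12] = [T, T, T, T]
r1 m[φ5→X13] = [T, T, T, T]
r1 m[φ5→X12] = [T, T, T, T]
r1 m[φ6→X2] = [T, T, T, T]
r1 m[φ6→X14] = [T, T, T, T]
r1 m[X2→φ0] = [T, T, T, T]
r1 m[X2→φ1] = [T, T, T, T]
r1 m[X2→φ6] = [T, T, T, T]
r1 m[X14→φ2] = [T, T, T, T]
r1 m[X14→φ6] = [T, T, T, T]
r1 m[X4→φ3] = [T, T, T, T]
r1 m[X4→φ4] = [T, T, T, T]
r1 m[X7→φ1] = [T, T, T, T]
r1 m[X7→φ3] = [T, T, T, T]
r1 m[X13→φ5] = [T, T, T, T]
r1 m[X9→φ0] = [T, T, T, T]
r1 m[X9→φ2] = [T, T, T, T]
r1 m[X12→φ4] = [T, T, T, T]
r1 m[X12→φ5] = [T, T, T, T]
r2 m[φ0→X2] = [T, T, T, T]
r2 m[φ0→X9] = [T, T, T, F]
r2 m[φ1→X2] = [T, T, T, T]
r2 m[φ1→X7] = [T, T, T, F]
r2 m[φ2→X14] = [T, F, T, T]
r2 m[φ2→X9] = [T, T, T, T]
r2 m[φ3→X4] = [T, T, T, T]
r2 m[φ3→X7] = [T, T, T, T]
r2 m[φ4→X4] = [T, T, T, T]
r2 m[φ4→X12] = [T, T, T, T]
r2 m[φ5→X13] = [T, T, T, T]
r2 m[φ5→X12] = [T, T, T, T]
r2 m[φ6→X2] = [T, T, T, T]
r2 m[φ6→X14] = [T, T, T, T]
r2 m[X2→φ0] = [T, T, T, T]
r2 m[X2→φ1] = [T, T, T, T]
r2 m[X2→φ6] = [T, T, T, T]
r2 m[X14→φ2] = [T, T, T, T]
r2 m[X14→φ6] = [T, F, T, T]
r2 m[X4→φ3] = [T, T, T, T]
r2 m[X4→φ4] = [T, T, T, T]
r2 m[X7→φ1] = [T, T, T, T]
r2 m[X7→φ3] = [T, T, T, F]
r2 m[X13→φ5] = [T, T, T, T]
r2 m[X9→φ0] = [T, T, T, T]
r2 m[X9→φ2] = [T, T, T, F]
r2 m[X12→φ4] = [T, T, T, T]
r2 m[X12→φ5] = [T, T, T, T]
r3 m[φ0→X2] = [T, T, T, T]
r3 m[φ0→X9] = [T, T, T, F]
r3 m[φ1→X2] = [T, T, T, T]
r3 m[φ1→X7] = [T, T, T, F]
r3 m[φ2→X14] = [T, F, T, T]
r3 m[φ2→X9] = [T, T, T, T]
r3 m[φ3→X4] = [T, T, T, F]
r3 m[φ3→X7] = [T, T, T, T]
r3 m[φ4→X4] = [T, T, T, T]
r3 m[φ4→X12] = [T, T, T, T]
r3 m[φ5→X13] = [T, T, T, T]
r3 m[φ5→X12] = [T, T, T, T]
r3 m[φ6→X2] = [T, T, T, T]
r3 m[φ6→X14] = [T, T, T, T]
r3 m[X2→φ0] = [T, T, T, T]
r3 m[X2→φ1] = [T, T, T, T]
r3 m[X2→φ6] = [T, T, T, T]
r3 m[X14→φ2] = [T, T, T, T]
r3 m[X14→φ6] = [T, F, T, T]
r3 m[X4→φ3] = [T, T, T, T]
r3 m[X4→φ4] = [T, T, T, T]
r3 m[X7→φ1] = [T, T, T, T]
r3 m[X7→φ3] = [T, T, T, F]
r3 m[X13→φ5] = [T, T, T, T]
r3 m[X9→φ0] = [T, T, T, T]
r3 m[X9→φ2] = [T, T, T, F]
r3 m[X12→φ4] = [T, T, T, T]
r3 m[X12→φ5] = [T, T, T, T]
r4 m[φ0→X2] = [T, T, T, T]
r4 m[φ0→X9] = [T, T, T, F]
r4 m[φ1→X2] = [T, T, T, T]
r4 m[φ1→X7] = [T, T, T, F]
r4 m[φ2→X14] = [T, F, T, T]
r4 m[φ2→X9] = [T, T, T, T]
r4 m[φ3→X4] = [T, T, T, F]
r4 m[φ3→X7] = [T, T, T, T]
r4 m[φ4→X4] = [T, T, T, T]
r4 m[φ4→X12] = [T, T, T, T]
r4 m[φ5→X13] = [T, T, T, T]
r4 m[φ5→X12] = [T, T, T, T]
r4 m[φ6→X2] = [T, T, T, T]
r4 m[φ6→X14] = [T, T, T, T]
r4 m[X2→φ0] = [T, T, T, T]
r4 m[X2→φ1] = [T, T, T, T]
r4 m[X2→φ6] = [T, T, T, T]
r4 m[X14→φ2] = [T, T, T, T]
r4 m[X14→φ6] = [T, F, T, T]
r4 m[X4→φ3] = [T, T, T, T]
r4 m[X4→φ4] = [T, T, T, F]
r4 m[X7→φ1] = [T, T, T, T]
r4 m[X7→φ3] = [T, T, T, F]
r4 m[X13→φ5] = [T, T, T, T]
r4 m[X9→φ0] = [T, T, T, T]
r4 m[X9→φ2] = [T, T, T, F]
r4 m[X12→φ4] = [T, T, T, T]
r4 m[X12→φ5] = [T, T, T, T]
r5 m[φ0→X2] = [T, T, T, T]
r5 m[φ0→X9] = [T, T, T, F]
r5 m[φ1→X2] = [T, T, T, T]
r5 m[φ1→X7] = [T, T, T, F]
r5 m[φ2→X14] = [T, F, T, T]
r5 m[φ2→X9] = [T, T, T, T]
r5 m[φ3→X4] = [T, T, T, F]
r5 m[φ3→X7] = [T, T, T, T]
r5 m[φ4→X4] = [T, T, T, T]
r5 m[φ4→X12] = [T, T, T, T]
r5 m[φ5→X13] = [T, T, T, T]
r5 m[φ5→X12] = [T, T, T, T]
r5 m[φ6→X2] = [T, T, T, T]
r5 m[φ6→X14] = [T, T, T, T]
r5 m[X2→φ0] = [T, T, T, T]
r5 m[X2→φ1] = [T, T, T, T]
r5 m[X2→φ6] = [T, T, T, T]
r5 m[X14→φ2] = [T, T, T, T]
r5 m[X14→φ6] = [T, F, T, T]
r5 m[X4→φ3] = [T, T, T, T]
r5 m[X4→φ4] = [T, T, T, F]
r5 m[X7→φ1] = [T, T, T, T]
r5 m[X7→φ3] = [T, T, T, F]
r5 m[X13→φ5] = [T, T, T, T]
r5 m[X9→φ0] = [T, T, T, T]
r5 m[X9→φ2] = [T, T, T, F]
r5 m[X12→φ4] = [T, T, T, T]
r5 m[X12→φ5] = [T, T, T, T]
fixed point reached at round 5

message @ round 5 = [T, T, T, F]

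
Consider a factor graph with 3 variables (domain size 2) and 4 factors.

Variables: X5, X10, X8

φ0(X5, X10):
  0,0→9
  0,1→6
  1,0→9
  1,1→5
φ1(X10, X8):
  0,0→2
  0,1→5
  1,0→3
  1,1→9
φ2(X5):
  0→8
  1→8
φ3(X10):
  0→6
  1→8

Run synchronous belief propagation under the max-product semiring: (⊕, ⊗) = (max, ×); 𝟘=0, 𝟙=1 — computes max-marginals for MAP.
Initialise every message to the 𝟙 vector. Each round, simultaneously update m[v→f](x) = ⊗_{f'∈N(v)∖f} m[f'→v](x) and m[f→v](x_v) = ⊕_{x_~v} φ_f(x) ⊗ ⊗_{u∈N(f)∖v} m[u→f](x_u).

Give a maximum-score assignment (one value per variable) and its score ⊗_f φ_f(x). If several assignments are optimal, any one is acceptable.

init: all messages = 𝟙 over 2 values
r1 m[φ0→X5] = [9, 9]
r1 m[φ0→X10] = [9, 6]
r1 m[φ1→X10] = [5, 9]
r1 m[φ1→X8] = [3, 9]
r1 m[φ2→X5] = [8, 8]
r1 m[φ3→X10] = [6, 8]
r1 m[X5→φ0] = [1, 1]
r1 m[X5→φ2] = [1, 1]
r1 m[X10→φ0] = [1, 1]
r1 m[X10→φ1] = [1, 1]
r1 m[X10→φ3] = [1, 1]
r1 m[X8→φ1] = [1, 1]
r2 m[φ0→X5] = [9, 9]
r2 m[φ0→X10] = [9, 6]
r2 m[φ1→X10] = [5, 9]
r2 m[φ1→X8] = [3, 9]
r2 m[φ2→X5] = [8, 8]
r2 m[φ3→X10] = [6, 8]
r2 m[X5→φ0] = [8, 8]
r2 m[X5→φ2] = [9, 9]
r2 m[X10→φ0] = [30, 72]
r2 m[X10→φ1] = [54, 48]
r2 m[X10→φ3] = [45, 54]
r2 m[X8→φ1] = [1, 1]
r3 m[φ0→X5] = [432, 360]
r3 m[φ0→X10] = [72, 48]
r3 m[φ1→X10] = [5, 9]
r3 m[φ1→X8] = [144, 432]
r3 m[φ2→X5] = [8, 8]
r3 m[φ3→X10] = [6, 8]
r3 m[X5→φ0] = [8, 8]
r3 m[X5→φ2] = [9, 9]
r3 m[X10→φ0] = [30, 72]
r3 m[X10→φ1] = [54, 48]
r3 m[X10→φ3] = [45, 54]
r3 m[X8→φ1] = [1, 1]
r4 m[φ0→X5] = [432, 360]
r4 m[φ0→X10] = [72, 48]
r4 m[φ1→X10] = [5, 9]
r4 m[φ1→X8] = [144, 432]
r4 m[φ2→X5] = [8, 8]
r4 m[φ3→X10] = [6, 8]
r4 m[X5→φ0] = [8, 8]
r4 m[X5→φ2] = [432, 360]
r4 m[X10→φ0] = [30, 72]
r4 m[X10→φ1] = [432, 384]
r4 m[X10→φ3] = [360, 432]
r4 m[X8→φ1] = [1, 1]
r5 m[φ0→X5] = [432, 360]
r5 m[φ0→X10] = [72, 48]
r5 m[φ1→X10] = [5, 9]
r5 m[φ1→X8] = [1152, 3456]
r5 m[φ2→X5] = [8, 8]
r5 m[φ3→X10] = [6, 8]
r5 m[X5→φ0] = [8, 8]
r5 m[X5→φ2] = [432, 360]
r5 m[X10→φ0] = [30, 72]
r5 m[X10→φ1] = [432, 384]
r5 m[X10→φ3] = [360, 432]
r5 m[X8→φ1] = [1, 1]
r6 m[φ0→X5] = [432, 360]
r6 m[φ0→X10] = [72, 48]
r6 m[φ1→X10] = [5, 9]
r6 m[φ1→X8] = [1152, 3456]
r6 m[φ2→X5] = [8, 8]
r6 m[φ3→X10] = [6, 8]
r6 m[X5→φ0] = [8, 8]
r6 m[X5→φ2] = [432, 360]
r6 m[X10→φ0] = [30, 72]
r6 m[X10→φ1] = [432, 384]
r6 m[X10→φ3] = [360, 432]
r6 m[X8→φ1] = [1, 1]
fixed point reached at round 6
traceback from X5: (X5=0, X10=1, X8=1), score=3456

assignment: (X5=0, X10=1, X8=1); score = 3456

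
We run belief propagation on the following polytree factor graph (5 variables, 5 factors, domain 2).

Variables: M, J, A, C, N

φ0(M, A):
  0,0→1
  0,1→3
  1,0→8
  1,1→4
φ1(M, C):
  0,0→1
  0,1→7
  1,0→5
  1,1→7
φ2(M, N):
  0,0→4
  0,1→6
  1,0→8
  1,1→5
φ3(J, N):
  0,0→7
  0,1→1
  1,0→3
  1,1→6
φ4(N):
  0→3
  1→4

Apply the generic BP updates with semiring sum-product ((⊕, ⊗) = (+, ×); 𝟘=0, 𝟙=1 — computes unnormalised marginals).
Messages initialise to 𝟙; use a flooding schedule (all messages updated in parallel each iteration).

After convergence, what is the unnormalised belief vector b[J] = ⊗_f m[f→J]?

init: all messages = 𝟙 over 2 values
r1 m[φ0→M] = [4, 12]
r1 m[φ0→A] = [9, 7]
r1 m[φ1→M] = [8, 12]
r1 m[φ1→C] = [6, 14]
r1 m[φ2→M] = [10, 13]
r1 m[φ2→N] = [12, 11]
r1 m[φ3→J] = [8, 9]
r1 m[φ3→N] = [10, 7]
r1 m[φ4→N] = [3, 4]
r1 m[M→φ0] = [1, 1]
r1 m[M→φ1] = [1, 1]
r1 m[M→φ2] = [1, 1]
r1 m[J→φ3] = [1, 1]
r1 m[A→φ0] = [1, 1]
r1 m[C→φ1] = [1, 1]
r1 m[N→φ2] = [1, 1]
r1 m[N→φ3] = [1, 1]
r1 m[N→φ4] = [1, 1]
r2 m[φ0→M] = [4, 12]
r2 m[φ0→A] = [9, 7]
r2 m[φ1→M] = [8, 12]
r2 m[φ1→C] = [6, 14]
r2 m[φ2→M] = [10, 13]
r2 m[φ2→N] = [12, 11]
r2 m[φ3→J] = [8, 9]
r2 m[φ3→N] = [10, 7]
r2 m[φ4→N] = [3, 4]
r2 m[M→φ0] = [80, 156]
r2 m[M→φ1] = [40, 156]
r2 m[M→φ2] = [32, 144]
r2 m[J→φ3] = [1, 1]
r2 m[A→φ0] = [1, 1]
r2 m[C→φ1] = [1, 1]
r2 m[N→φ2] = [30, 28]
r2 m[N→φ3] = [36, 44]
r2 m[N→φ4] = [120, 77]
r3 m[φ0→M] = [4, 12]
r3 m[φ0→A] = [1328, 864]
r3 m[φ1→M] = [8, 12]
r3 m[φ1→C] = [820, 1372]
r3 m[φ2→M] = [288, 380]
r3 m[φ2→N] = [1280, 912]
r3 m[φ3→J] = [296, 372]
r3 m[φ3→N] = [10, 7]
r3 m[φ4→N] = [3, 4]
r3 m[M→φ0] = [80, 156]
r3 m[M→φ1] = [40, 156]
r3 m[M→φ2] = [32, 144]
r3 m[J→φ3] = [1, 1]
r3 m[A→φ0] = [1, 1]
r3 m[C→φ1] = [1, 1]
r3 m[N→φ2] = [30, 28]
r3 m[N→φ3] = [36, 44]
r3 m[N→φ4] = [120, 77]
r4 m[φ0→M] = [4, 12]
r4 m[φ0→A] = [1328, 864]
r4 m[φ1→M] = [8, 12]
r4 m[φ1→C] = [820, 1372]
r4 m[φ2→M] = [288, 380]
r4 m[φ2→N] = [1280, 912]
r4 m[φ3→J] = [296, 372]
r4 m[φ3→N] = [10, 7]
r4 m[φ4→N] = [3, 4]
r4 m[M→φ0] = [2304, 4560]
r4 m[M→φ1] = [1152, 4560]
r4 m[M→φ2] = [32, 144]
r4 m[J→φ3] = [1, 1]
r4 m[A→φ0] = [1, 1]
r4 m[C→φ1] = [1, 1]
r4 m[N→φ2] = [30, 28]
r4 m[N→φ3] = [3840, 3648]
r4 m[N→φ4] = [12800, 6384]
r5 m[φ0→M] = [4, 12]
r5 m[φ0→A] = [38784, 25152]
r5 m[φ1→M] = [8, 12]
r5 m[φ1→C] = [23952, 39984]
r5 m[φ2→M] = [288, 380]
r5 m[φ2→N] = [1280, 912]
r5 m[φ3→J] = [30528, 33408]
r5 m[φ3→N] = [10, 7]
r5 m[φ4→N] = [3, 4]
r5 m[M→φ0] = [2304, 4560]
r5 m[M→φ1] = [1152, 4560]
r5 m[M→φ2] = [32, 144]
r5 m[J→φ3] = [1, 1]
r5 m[A→φ0] = [1, 1]
r5 m[C→φ1] = [1, 1]
r5 m[N→φ2] = [30, 28]
r5 m[N→φ3] = [3840, 3648]
r5 m[N→φ4] = [12800, 6384]
r6 m[φ0→M] = [4, 12]
r6 m[φ0→A] = [38784, 25152]
r6 m[φ1→M] = [8, 12]
r6 m[φ1→C] = [23952, 39984]
r6 m[φ2→M] = [288, 380]
r6 m[φ2→N] = [1280, 912]
r6 m[φ3→J] = [30528, 33408]
r6 m[φ3→N] = [10, 7]
r6 m[φ4→N] = [3, 4]
r6 m[M→φ0] = [2304, 4560]
r6 m[M→φ1] = [1152, 4560]
r6 m[M→φ2] = [32, 144]
r6 m[J→φ3] = [1, 1]
r6 m[A→φ0] = [1, 1]
r6 m[C→φ1] = [1, 1]
r6 m[N→φ2] = [30, 28]
r6 m[N→φ3] = [3840, 3648]
r6 m[N→φ4] = [12800, 6384]
fixed point reached at round 6
b[J] = ⊗ incoming = [30528, 33408]

b[J] = [30528, 33408]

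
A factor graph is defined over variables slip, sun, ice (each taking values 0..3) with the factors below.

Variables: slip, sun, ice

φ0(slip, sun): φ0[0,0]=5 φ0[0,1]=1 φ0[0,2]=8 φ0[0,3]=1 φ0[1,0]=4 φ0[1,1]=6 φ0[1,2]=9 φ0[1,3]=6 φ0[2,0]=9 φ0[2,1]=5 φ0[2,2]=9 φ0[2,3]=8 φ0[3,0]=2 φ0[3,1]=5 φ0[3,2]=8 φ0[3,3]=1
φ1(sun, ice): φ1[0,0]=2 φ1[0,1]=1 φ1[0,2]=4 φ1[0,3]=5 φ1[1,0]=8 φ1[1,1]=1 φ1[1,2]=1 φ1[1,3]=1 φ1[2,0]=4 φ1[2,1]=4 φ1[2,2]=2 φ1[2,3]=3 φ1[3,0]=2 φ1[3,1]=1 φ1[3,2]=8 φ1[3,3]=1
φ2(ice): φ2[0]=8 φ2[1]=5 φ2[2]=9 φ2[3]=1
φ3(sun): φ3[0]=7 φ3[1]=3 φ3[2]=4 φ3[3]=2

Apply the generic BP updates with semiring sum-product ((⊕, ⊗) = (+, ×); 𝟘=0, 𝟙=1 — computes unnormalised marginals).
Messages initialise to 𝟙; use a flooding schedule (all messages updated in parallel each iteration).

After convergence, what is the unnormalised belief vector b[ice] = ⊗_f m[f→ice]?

b[ice] = [10368, 3835, 10251, 1191]

init: all messages = 𝟙 over 4 values
r1 m[φ0→slip] = [15, 25, 31, 16]
r1 m[φ0→sun] = [20, 17, 34, 16]
r1 m[φ1→sun] = [12, 11, 13, 12]
r1 m[φ1→ice] = [16, 7, 15, 10]
r1 m[φ2→ice] = [8, 5, 9, 1]
r1 m[φ3→sun] = [7, 3, 4, 2]
r1 m[slip→φ0] = [1, 1, 1, 1]
r1 m[sun→φ0] = [1, 1, 1, 1]
r1 m[sun→φ1] = [1, 1, 1, 1]
r1 m[sun→φ3] = [1, 1, 1, 1]
r1 m[ice→φ1] = [1, 1, 1, 1]
r1 m[ice→φ2] = [1, 1, 1, 1]
r2 m[φ0→slip] = [15, 25, 31, 16]
r2 m[φ0→sun] = [20, 17, 34, 16]
r2 m[φ1→sun] = [12, 11, 13, 12]
r2 m[φ1→ice] = [16, 7, 15, 10]
r2 m[φ2→ice] = [8, 5, 9, 1]
r2 m[φ3→sun] = [7, 3, 4, 2]
r2 m[slip→φ0] = [1, 1, 1, 1]
r2 m[sun→φ0] = [84, 33, 52, 24]
r2 m[sun→φ1] = [140, 51, 136, 32]
r2 m[sun→φ3] = [240, 187, 442, 192]
r2 m[ice→φ1] = [8, 5, 9, 1]
r2 m[ice→φ2] = [16, 7, 15, 10]
r3 m[φ0→slip] = [893, 1146, 1581, 773]
r3 m[φ0→sun] = [20, 17, 34, 16]
r3 m[φ1→sun] = [62, 79, 73, 94]
r3 m[φ1→ice] = [1296, 767, 1139, 1191]
r3 m[φ2→ice] = [8, 5, 9, 1]
r3 m[φ3→sun] = [7, 3, 4, 2]
r3 m[slip→φ0] = [1, 1, 1, 1]
r3 m[sun→φ0] = [84, 33, 52, 24]
r3 m[sun→φ1] = [140, 51, 136, 32]
r3 m[sun→φ3] = [240, 187, 442, 192]
r3 m[ice→φ1] = [8, 5, 9, 1]
r3 m[ice→φ2] = [16, 7, 15, 10]
r4 m[φ0→slip] = [893, 1146, 1581, 773]
r4 m[φ0→sun] = [20, 17, 34, 16]
r4 m[φ1→sun] = [62, 79, 73, 94]
r4 m[φ1→ice] = [1296, 767, 1139, 1191]
r4 m[φ2→ice] = [8, 5, 9, 1]
r4 m[φ3→sun] = [7, 3, 4, 2]
r4 m[slip→φ0] = [1, 1, 1, 1]
r4 m[sun→φ0] = [434, 237, 292, 188]
r4 m[sun→φ1] = [140, 51, 136, 32]
r4 m[sun→φ3] = [1240, 1343, 2482, 1504]
r4 m[ice→φ1] = [8, 5, 9, 1]
r4 m[ice→φ2] = [1296, 767, 1139, 1191]
r5 m[φ0→slip] = [4931, 6914, 9223, 4577]
r5 m[φ0→sun] = [20, 17, 34, 16]
r5 m[φ1→sun] = [62, 79, 73, 94]
r5 m[φ1→ice] = [1296, 767, 1139, 1191]
r5 m[φ2→ice] = [8, 5, 9, 1]
r5 m[φ3→sun] = [7, 3, 4, 2]
r5 m[slip→φ0] = [1, 1, 1, 1]
r5 m[sun→φ0] = [434, 237, 292, 188]
r5 m[sun→φ1] = [140, 51, 136, 32]
r5 m[sun→φ3] = [1240, 1343, 2482, 1504]
r5 m[ice→φ1] = [8, 5, 9, 1]
r5 m[ice→φ2] = [1296, 767, 1139, 1191]
r6 m[φ0→slip] = [4931, 6914, 9223, 4577]
r6 m[φ0→sun] = [20, 17, 34, 16]
r6 m[φ1→sun] = [62, 79, 73, 94]
r6 m[φ1→ice] = [1296, 767, 1139, 1191]
r6 m[φ2→ice] = [8, 5, 9, 1]
r6 m[φ3→sun] = [7, 3, 4, 2]
r6 m[slip→φ0] = [1, 1, 1, 1]
r6 m[sun→φ0] = [434, 237, 292, 188]
r6 m[sun→φ1] = [140, 51, 136, 32]
r6 m[sun→φ3] = [1240, 1343, 2482, 1504]
r6 m[ice→φ1] = [8, 5, 9, 1]
r6 m[ice→φ2] = [1296, 767, 1139, 1191]
fixed point reached at round 6
b[ice] = ⊗ incoming = [10368, 3835, 10251, 1191]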